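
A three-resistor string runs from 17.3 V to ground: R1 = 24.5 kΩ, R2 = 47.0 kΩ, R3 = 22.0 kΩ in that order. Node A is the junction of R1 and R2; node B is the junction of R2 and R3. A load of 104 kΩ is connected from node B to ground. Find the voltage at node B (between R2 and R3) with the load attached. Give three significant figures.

V ≈ 3.50 V

At node B, R3 is in parallel with the load: R3‖R_L = 18.16 kΩ.
Below node A the resistance is R2 + (R3‖R_L) = 65.16 kΩ, so V_A = 17.3 × 65.16/89.66 = 12.57 V.
Then V_B = V_A × (R3‖R_L)/(R2 + R3‖R_L) = 12.57 × 18.16/65.16 = 3.50 V.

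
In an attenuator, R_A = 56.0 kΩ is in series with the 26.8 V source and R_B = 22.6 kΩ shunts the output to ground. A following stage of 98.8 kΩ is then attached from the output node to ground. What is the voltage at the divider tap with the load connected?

V_out ≈ 6.63 V

The load sits in parallel with R_B: R_B‖R_L = (22.6 × 98.8) / (22.6 + 98.8) = 18.39 kΩ.
V_out = 26.8 × 18.39 / (56.0 + 18.39) = 26.8 × 18.39/74.39 = 6.63 V.
(Unloaded it would have been 7.71 V.)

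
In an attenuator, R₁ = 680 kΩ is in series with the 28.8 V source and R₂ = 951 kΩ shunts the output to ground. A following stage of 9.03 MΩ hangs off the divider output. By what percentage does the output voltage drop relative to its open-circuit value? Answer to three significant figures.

The divider's output (Thévenin) resistance is R₁‖R₂ = 396.5 kΩ.
Fractional drop under load = R_th/(R_th + R_L) = 396.5 / (396.5 + 9030) = 0.04206.
So the output falls by 4.21 %.

4.21 %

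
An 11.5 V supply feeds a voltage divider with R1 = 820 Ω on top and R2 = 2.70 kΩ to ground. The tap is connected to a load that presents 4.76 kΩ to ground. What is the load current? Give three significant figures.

R2‖R_L = 1723 Ω; V_out = 11.5 × 1723/2543 = 7.791 V.
I_L = V_out / R_L = 7.791 / 4.76 kΩ = 1.64 mA.

I_L ≈ 1.64 mA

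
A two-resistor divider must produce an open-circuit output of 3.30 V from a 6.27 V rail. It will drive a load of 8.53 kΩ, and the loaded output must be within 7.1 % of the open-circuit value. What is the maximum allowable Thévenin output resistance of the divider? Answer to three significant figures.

R_th ≤ 652 Ω

Loading drop = R_th/(R_th + R_L) ≤ 0.0710, so R_th ≤ R_L · ε/(1−ε) = 8.53 kΩ × 0.0710/0.9290 = 652 Ω.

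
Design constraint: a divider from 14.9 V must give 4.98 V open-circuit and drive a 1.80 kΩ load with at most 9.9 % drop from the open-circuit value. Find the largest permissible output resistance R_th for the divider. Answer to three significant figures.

Loading drop = R_th/(R_th + R_L) ≤ 0.0990, so R_th ≤ R_L · ε/(1−ε) = 1.80 kΩ × 0.0990/0.9010 = 198 Ω.

R_th ≤ 198 Ω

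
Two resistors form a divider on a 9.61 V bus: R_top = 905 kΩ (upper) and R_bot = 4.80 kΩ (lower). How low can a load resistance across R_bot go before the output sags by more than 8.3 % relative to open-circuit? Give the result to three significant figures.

R_L(min) ≈ 52.8 kΩ

Output resistance R_th = R_top‖R_bot = (905 × 4.80)/909.8 = 4.775 kΩ.
The fractional drop is R_th/(R_th + R_L); requiring this ≤ 0.0830 gives R_L ≥ R_th(1/0.0830 − 1) = 4.775 × 11.05 = 52.8 kΩ.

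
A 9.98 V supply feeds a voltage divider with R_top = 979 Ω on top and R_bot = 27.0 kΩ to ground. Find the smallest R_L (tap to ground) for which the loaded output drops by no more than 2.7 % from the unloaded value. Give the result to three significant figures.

Output resistance R_th = R_top‖R_bot = (979 × 27000)/27980 = 944.7 Ω.
The fractional drop is R_th/(R_th + R_L); requiring this ≤ 0.0270 gives R_L ≥ R_th(1/0.0270 − 1) = 944.7 × 36.04 = 34.0 kΩ.

R_L(min) ≈ 34.0 kΩ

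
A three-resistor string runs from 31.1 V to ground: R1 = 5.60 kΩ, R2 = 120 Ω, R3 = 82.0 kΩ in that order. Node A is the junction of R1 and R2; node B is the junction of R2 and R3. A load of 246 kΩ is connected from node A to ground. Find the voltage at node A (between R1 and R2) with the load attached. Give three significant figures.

Below node A the series string R2+R3 = 82120 Ω sits in parallel with the 246000 Ω load: 61570 Ω.
V_A = 31.1 × 61570/(5600 + 61570) = 28.5 V.

V ≈ 28.5 V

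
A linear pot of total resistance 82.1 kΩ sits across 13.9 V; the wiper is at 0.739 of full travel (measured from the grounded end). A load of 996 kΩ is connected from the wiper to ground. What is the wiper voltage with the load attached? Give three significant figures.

The wiper splits the pot into (1−α)R = 21.43 kΩ above and αR = 60.67 kΩ below.
Lower section ‖ load = 57.19 kΩ.
V_wiper = 13.9 × 57.19/(21.43 + 57.19) = 10.1 V.

V ≈ 10.1 V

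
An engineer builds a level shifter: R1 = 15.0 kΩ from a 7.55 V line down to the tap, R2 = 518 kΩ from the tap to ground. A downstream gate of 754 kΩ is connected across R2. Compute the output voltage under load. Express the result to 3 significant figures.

The load sits in parallel with R2: R2‖R_L = (518 × 754) / (518 + 754) = 307.1 kΩ.
V_out = 7.55 × 307.1 / (15.0 + 307.1) = 7.55 × 307.1/322.1 = 7.20 V.

V_out ≈ 7.20 V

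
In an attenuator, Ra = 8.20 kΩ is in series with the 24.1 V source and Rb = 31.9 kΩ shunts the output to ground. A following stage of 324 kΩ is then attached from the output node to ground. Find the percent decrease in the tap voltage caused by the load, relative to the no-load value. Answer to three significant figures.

The divider's output (Thévenin) resistance is Ra‖Rb = 6.523 kΩ.
Fractional drop under load = R_th/(R_th + R_L) = 6.523 / (6.523 + 324) = 0.01974.
So the output falls by 1.97 %.

1.97 %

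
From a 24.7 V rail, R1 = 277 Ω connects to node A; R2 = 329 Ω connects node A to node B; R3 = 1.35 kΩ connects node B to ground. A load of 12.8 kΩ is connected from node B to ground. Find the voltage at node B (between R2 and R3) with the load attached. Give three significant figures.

At node B, R3 is in parallel with the load: R3‖R_L = 1221 Ω.
Below node A the resistance is R2 + (R3‖R_L) = 1550 Ω, so V_A = 24.7 × 1550/1827 = 20.96 V.
Then V_B = V_A × (R3‖R_L)/(R2 + R3‖R_L) = 20.96 × 1221/1550 = 16.5 V.

V ≈ 16.5 V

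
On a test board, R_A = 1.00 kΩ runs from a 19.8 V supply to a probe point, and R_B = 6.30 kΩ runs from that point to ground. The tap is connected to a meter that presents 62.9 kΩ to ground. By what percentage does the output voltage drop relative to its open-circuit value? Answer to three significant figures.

1.35 %

The divider's output (Thévenin) resistance is R_A‖R_B = 0.8630 kΩ.
Fractional drop under load = R_th/(R_th + R_L) = 0.8630 / (0.8630 + 62.9) = 0.01353.
So the output falls by 1.35 %.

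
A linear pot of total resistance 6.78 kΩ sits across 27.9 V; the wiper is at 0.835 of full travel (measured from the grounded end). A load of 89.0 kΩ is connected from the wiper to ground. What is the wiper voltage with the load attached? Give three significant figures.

V ≈ 23.1 V

The wiper splits the pot into (1−α)R = 1.119 kΩ above and αR = 5.661 kΩ below.
Lower section ‖ load = 5.323 kΩ.
V_wiper = 27.9 × 5.323/(1.119 + 5.323) = 23.1 V.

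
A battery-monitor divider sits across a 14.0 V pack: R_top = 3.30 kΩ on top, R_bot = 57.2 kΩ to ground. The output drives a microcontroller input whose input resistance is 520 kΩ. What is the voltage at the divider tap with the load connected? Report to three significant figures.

The load sits in parallel with R_bot: R_bot‖R_L = (57.2 × 520) / (57.2 + 520) = 51.53 kΩ.
V_out = 14.0 × 51.53 / (3.30 + 51.53) = 14.0 × 51.53/54.83 = 13.2 V.

V_out ≈ 13.2 V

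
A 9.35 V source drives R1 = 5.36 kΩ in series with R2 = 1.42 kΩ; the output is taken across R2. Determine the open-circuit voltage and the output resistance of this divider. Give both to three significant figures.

V_th = 1.96 V, R_th = 1.12 kΩ

V_th is the open-circuit tap voltage: 9.35 × 1.42/(5.36 + 1.42) = 1.96 V.
With the supply zeroed, R1 and R2 appear in parallel from the tap: R_th = R1‖R2 = (5.36 × 1.42)/6.780 = 1.12 kΩ.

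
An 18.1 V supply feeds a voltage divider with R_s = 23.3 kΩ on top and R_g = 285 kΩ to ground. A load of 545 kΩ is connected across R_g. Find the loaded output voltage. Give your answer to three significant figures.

The load sits in parallel with R_g: R_g‖R_L = (285 × 545) / (285 + 545) = 187.1 kΩ.
V_out = 18.1 × 187.1 / (23.3 + 187.1) = 18.1 × 187.1/210.4 = 16.1 V.

V_out ≈ 16.1 V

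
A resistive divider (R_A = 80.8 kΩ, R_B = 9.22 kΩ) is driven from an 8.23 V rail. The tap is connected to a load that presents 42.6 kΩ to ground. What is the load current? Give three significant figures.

I_L ≈ 0.0166 mA

R_B‖R_L = 7.580 kΩ; V_out = 8.23 × 7.580/88.38 = 0.7058 V.
I_L = V_out / R_L = 0.7058 / 42.6 kΩ = 0.0166 mA.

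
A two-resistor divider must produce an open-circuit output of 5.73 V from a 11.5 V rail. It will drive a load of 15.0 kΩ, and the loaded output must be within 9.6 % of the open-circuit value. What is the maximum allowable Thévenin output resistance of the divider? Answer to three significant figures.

Loading drop = R_th/(R_th + R_L) ≤ 0.0960, so R_th ≤ R_L · ε/(1−ε) = 15.0 kΩ × 0.0960/0.9040 = 1.59 kΩ.

R_th ≤ 1.59 kΩ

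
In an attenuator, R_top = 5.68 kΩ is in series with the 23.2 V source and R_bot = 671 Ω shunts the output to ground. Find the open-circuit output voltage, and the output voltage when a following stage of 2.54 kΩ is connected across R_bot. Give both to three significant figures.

Open-circuit: V = 23.2 × 671/(5680 + 671) = 2.45 V.
With the load, R_bot becomes R_bot‖R_L = 530.8 Ω, so V = 23.2 × 530.8/6211 = 1.98 V.

Unloaded: 2.45 V; loaded: 1.98 V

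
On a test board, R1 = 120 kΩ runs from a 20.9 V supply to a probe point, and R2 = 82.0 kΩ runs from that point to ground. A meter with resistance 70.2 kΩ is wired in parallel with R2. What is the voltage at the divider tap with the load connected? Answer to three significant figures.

V_out ≈ 5.01 V

The load sits in parallel with R2: R2‖R_L = (82.0 × 70.2) / (82.0 + 70.2) = 37.82 kΩ.
V_out = 20.9 × 37.82 / (120 + 37.82) = 20.9 × 37.82/157.8 = 5.01 V.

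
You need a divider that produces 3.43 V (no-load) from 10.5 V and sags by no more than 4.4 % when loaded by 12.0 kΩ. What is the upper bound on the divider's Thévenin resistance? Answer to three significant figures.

R_th ≤ 552 Ω

Loading drop = R_th/(R_th + R_L) ≤ 0.0440, so R_th ≤ R_L · ε/(1−ε) = 12.0 kΩ × 0.0440/0.9560 = 552 Ω.
(Any R1, R2 with R2/(R1+R2) = 0.327 and R1‖R2 ≤ 552 Ω will meet the spec.)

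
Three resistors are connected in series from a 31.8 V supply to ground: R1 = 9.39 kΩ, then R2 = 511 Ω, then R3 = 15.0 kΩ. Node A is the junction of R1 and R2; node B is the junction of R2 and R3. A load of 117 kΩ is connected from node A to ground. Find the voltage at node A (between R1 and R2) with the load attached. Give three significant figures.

V ≈ 18.9 V

Below node A the series string R2+R3 = 15510 Ω sits in parallel with the 117000 Ω load: 13700 Ω.
V_A = 31.8 × 13700/(9390 + 13700) = 18.9 V.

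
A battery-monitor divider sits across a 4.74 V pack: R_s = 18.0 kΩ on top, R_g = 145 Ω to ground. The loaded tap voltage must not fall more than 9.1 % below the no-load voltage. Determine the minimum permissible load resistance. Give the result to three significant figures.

Output resistance R_th = R_s‖R_g = (18000 × 145)/18140 = 143.8 Ω.
The fractional drop is R_th/(R_th + R_L); requiring this ≤ 0.0910 gives R_L ≥ R_th(1/0.0910 − 1) = 143.8 × 9.989 = 1.44 kΩ.

R_L(min) ≈ 1.44 kΩ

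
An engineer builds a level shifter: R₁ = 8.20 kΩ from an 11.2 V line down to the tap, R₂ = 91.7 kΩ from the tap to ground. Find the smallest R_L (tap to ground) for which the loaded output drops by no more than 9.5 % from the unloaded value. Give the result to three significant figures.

Output resistance R_th = R₁‖R₂ = (8.20 × 91.7)/99.90 = 7.527 kΩ.
The fractional drop is R_th/(R_th + R_L); requiring this ≤ 0.0950 gives R_L ≥ R_th(1/0.0950 − 1) = 7.527 × 9.526 = 71.7 kΩ.

R_L(min) ≈ 71.7 kΩ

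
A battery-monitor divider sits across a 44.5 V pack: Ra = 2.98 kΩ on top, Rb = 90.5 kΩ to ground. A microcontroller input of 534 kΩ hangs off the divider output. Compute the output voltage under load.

V_out ≈ 42.8 V

The load sits in parallel with Rb: Rb‖R_L = (90.5 × 534) / (90.5 + 534) = 77.39 kΩ.
V_out = 44.5 × 77.39 / (2.98 + 77.39) = 44.5 × 77.39/80.37 = 42.8 V.
(Unloaded it would have been 43.1 V.)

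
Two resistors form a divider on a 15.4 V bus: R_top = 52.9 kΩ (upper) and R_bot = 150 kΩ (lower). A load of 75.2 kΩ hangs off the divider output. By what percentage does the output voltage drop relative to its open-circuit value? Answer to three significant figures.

The divider's output (Thévenin) resistance is R_top‖R_bot = 39.11 kΩ.
Fractional drop under load = R_th/(R_th + R_L) = 39.11 / (39.11 + 75.2) = 0.3421.
So the output falls by 34.2 %.

34.2 %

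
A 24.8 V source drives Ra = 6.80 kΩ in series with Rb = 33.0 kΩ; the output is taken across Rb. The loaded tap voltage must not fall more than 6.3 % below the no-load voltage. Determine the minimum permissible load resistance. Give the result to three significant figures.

R_L(min) ≈ 83.9 kΩ

Output resistance R_th = Ra‖Rb = (6.80 × 33.0)/39.80 = 5.638 kΩ.
The fractional drop is R_th/(R_th + R_L); requiring this ≤ 0.0630 gives R_L ≥ R_th(1/0.0630 − 1) = 5.638 × 14.87 = 83.9 kΩ.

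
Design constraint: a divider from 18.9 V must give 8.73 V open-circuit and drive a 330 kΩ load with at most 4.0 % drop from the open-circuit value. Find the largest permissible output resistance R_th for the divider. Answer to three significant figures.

Loading drop = R_th/(R_th + R_L) ≤ 0.0400, so R_th ≤ R_L · ε/(1−ε) = 330 kΩ × 0.0400/0.9600 = 13.8 kΩ.

R_th ≤ 13.8 kΩ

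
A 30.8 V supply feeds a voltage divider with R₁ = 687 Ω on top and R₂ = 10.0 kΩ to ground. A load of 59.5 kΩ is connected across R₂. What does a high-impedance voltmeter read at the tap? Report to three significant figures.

V_out ≈ 28.5 V

The load sits in parallel with R₂: R₂‖R_L = (10000 × 59500) / (10000 + 59500) = 8561 Ω.
V_out = 30.8 × 8561 / (687 + 8561) = 30.8 × 8561/9248 = 28.5 V.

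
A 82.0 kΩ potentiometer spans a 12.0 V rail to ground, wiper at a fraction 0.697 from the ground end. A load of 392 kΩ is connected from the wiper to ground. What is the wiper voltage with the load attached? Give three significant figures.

V ≈ 8.01 V

The wiper splits the pot into (1−α)R = 24.85 kΩ above and αR = 57.15 kΩ below.
Lower section ‖ load = 49.88 kΩ.
V_wiper = 12.0 × 49.88/(24.85 + 49.88) = 8.01 V.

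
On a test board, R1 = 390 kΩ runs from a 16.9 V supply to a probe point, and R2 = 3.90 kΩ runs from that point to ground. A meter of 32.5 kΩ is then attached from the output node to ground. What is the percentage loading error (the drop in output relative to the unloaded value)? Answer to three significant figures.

The divider's output (Thévenin) resistance is R1‖R2 = 3.861 kΩ.
Fractional drop under load = R_th/(R_th + R_L) = 3.861 / (3.861 + 32.5) = 0.1062.
So the output falls by 10.6 %.

10.6 %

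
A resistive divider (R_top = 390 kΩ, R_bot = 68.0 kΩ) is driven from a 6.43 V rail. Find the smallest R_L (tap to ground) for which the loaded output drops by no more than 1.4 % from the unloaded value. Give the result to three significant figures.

R_L(min) ≈ 4.08 MΩ

Output resistance R_th = R_top‖R_bot = (390 × 68.0)/458.0 = 57.90 kΩ.
The fractional drop is R_th/(R_th + R_L); requiring this ≤ 0.0140 gives R_L ≥ R_th(1/0.0140 − 1) = 57.90 × 70.43 = 4.08 MΩ.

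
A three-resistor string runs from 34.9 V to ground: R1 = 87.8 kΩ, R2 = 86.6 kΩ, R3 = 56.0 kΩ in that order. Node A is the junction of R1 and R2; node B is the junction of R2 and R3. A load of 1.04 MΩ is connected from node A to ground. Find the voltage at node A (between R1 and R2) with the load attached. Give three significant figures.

V ≈ 20.5 V

Below node A the series string R2+R3 = 142.6 kΩ sits in parallel with the 1040 kΩ load: 125.4 kΩ.
V_A = 34.9 × 125.4/(87.8 + 125.4) = 20.5 V.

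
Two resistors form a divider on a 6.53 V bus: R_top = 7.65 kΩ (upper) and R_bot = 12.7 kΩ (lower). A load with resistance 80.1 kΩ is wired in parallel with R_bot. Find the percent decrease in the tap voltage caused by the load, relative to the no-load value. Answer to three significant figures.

5.63 %

The divider's output (Thévenin) resistance is R_top‖R_bot = 4.774 kΩ.
Fractional drop under load = R_th/(R_th + R_L) = 4.774 / (4.774 + 80.1) = 0.05625.
So the output falls by 5.63 %.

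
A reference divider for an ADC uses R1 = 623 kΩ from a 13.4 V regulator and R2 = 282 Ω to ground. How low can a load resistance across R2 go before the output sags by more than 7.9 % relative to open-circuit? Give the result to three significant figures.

Output resistance R_th = R1‖R2 = (623000 × 282)/623300 = 281.9 Ω.
The fractional drop is R_th/(R_th + R_L); requiring this ≤ 0.0790 gives R_L ≥ R_th(1/0.0790 − 1) = 281.9 × 11.66 = 3.29 kΩ.

R_L(min) ≈ 3.29 kΩ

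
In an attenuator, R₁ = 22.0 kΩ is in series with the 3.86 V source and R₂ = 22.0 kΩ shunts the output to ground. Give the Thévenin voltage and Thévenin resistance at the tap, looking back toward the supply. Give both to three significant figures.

V_th is the open-circuit tap voltage: 3.86 × 22.0/(22.0 + 22.0) = 1.93 V.
With the supply zeroed, R₁ and R₂ appear in parallel from the tap: R_th = R₁‖R₂ = (22.0 × 22.0)/44.00 = 11.0 kΩ.

V_th = 1.93 V, R_th = 11.0 kΩ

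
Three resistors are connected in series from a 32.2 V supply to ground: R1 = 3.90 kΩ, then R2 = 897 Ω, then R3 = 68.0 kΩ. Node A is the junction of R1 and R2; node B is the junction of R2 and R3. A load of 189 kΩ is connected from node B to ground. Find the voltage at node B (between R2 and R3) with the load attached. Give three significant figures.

At node B, R3 is in parallel with the load: R3‖R_L = 50010 Ω.
Below node A the resistance is R2 + (R3‖R_L) = 50900 Ω, so V_A = 32.2 × 50900/54800 = 29.91 V.
Then V_B = V_A × (R3‖R_L)/(R2 + R3‖R_L) = 29.91 × 50010/50900 = 29.4 V.

V ≈ 29.4 V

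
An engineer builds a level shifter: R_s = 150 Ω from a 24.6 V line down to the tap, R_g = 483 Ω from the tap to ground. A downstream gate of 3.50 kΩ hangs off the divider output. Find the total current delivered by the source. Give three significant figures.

I ≈ 42.8 mA

R_g‖R_L = 424.4 Ω, so the source sees R_s + R_g‖R_L = 574.4 Ω.
I = 24.6 V / 574.4 Ω = 42.8 mA.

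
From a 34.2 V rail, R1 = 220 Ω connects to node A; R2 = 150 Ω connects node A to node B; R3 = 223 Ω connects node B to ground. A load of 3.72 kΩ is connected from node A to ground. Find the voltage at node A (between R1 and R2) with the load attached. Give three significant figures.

V ≈ 20.7 V

Below node A the series string R2+R3 = 373.0 Ω sits in parallel with the 3720 Ω load: 339.0 Ω.
V_A = 34.2 × 339.0/(220 + 339.0) = 20.7 V.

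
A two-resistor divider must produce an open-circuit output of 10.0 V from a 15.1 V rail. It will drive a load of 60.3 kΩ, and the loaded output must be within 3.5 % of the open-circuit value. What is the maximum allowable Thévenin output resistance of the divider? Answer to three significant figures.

Loading drop = R_th/(R_th + R_L) ≤ 0.0350, so R_th ≤ R_L · ε/(1−ε) = 60.3 kΩ × 0.0350/0.9650 = 2.19 kΩ.

R_th ≤ 2.19 kΩ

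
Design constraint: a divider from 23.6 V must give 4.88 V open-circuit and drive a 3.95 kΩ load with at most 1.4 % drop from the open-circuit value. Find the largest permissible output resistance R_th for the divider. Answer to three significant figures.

Loading drop = R_th/(R_th + R_L) ≤ 0.0140, so R_th ≤ R_L · ε/(1−ε) = 3.95 kΩ × 0.0140/0.9860 = 56.1 Ω.
(Any R1, R2 with R2/(R1+R2) = 0.207 and R1‖R2 ≤ 56.1 Ω will meet the spec.)

R_th ≤ 56.1 Ω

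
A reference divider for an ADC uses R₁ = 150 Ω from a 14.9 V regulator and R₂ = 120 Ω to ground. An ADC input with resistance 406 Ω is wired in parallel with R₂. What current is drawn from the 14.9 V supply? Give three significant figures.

R₂‖R_L = 92.62 Ω, so the source sees R₁ + R₂‖R_L = 242.6 Ω.
I = 14.9 V / 242.6 Ω = 61.4 mA.

I ≈ 61.4 mA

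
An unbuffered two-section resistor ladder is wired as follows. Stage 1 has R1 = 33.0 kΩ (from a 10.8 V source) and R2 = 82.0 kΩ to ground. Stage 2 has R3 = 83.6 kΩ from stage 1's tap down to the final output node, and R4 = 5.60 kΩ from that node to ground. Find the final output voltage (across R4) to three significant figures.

Stage 2 presents R3+R4 = 89.20 kΩ as a load on stage 1's tap.
Stage 1's lower leg becomes R2‖(R3+R4) = 42.72 kΩ, so V_mid = 10.8 × 42.72/75.72 = 6.093 V.
Stage 2 is itself unloaded: V_out = V_mid × R4/(R3+R4) = 6.093 × 5.60/89.20 = 0.383 V.

V_out ≈ 0.383 V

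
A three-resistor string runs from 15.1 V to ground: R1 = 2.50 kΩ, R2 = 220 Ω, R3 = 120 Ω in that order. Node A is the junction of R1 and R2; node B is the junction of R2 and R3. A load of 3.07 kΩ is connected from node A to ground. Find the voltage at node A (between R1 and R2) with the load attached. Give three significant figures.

V ≈ 1.65 V

Below node A the series string R2+R3 = 340.0 Ω sits in parallel with the 3070 Ω load: 306.1 Ω.
V_A = 15.1 × 306.1/(2500 + 306.1) = 1.65 V.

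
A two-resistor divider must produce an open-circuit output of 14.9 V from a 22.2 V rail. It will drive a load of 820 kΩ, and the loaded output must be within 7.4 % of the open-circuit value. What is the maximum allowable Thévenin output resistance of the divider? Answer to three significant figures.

Loading drop = R_th/(R_th + R_L) ≤ 0.0740, so R_th ≤ R_L · ε/(1−ε) = 820 kΩ × 0.0740/0.9260 = 65.5 kΩ.
(Any R1, R2 with R2/(R1+R2) = 0.671 and R1‖R2 ≤ 65.5 kΩ will meet the spec.)

R_th ≤ 65.5 kΩ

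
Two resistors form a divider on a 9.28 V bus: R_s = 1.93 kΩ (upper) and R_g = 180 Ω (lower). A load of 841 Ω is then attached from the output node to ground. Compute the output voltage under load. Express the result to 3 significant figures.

The load sits in parallel with R_g: R_g‖R_L = (180 × 841) / (180 + 841) = 148.3 Ω.
V_out = 9.28 × 148.3 / (1930 + 148.3) = 9.28 × 148.3/2078 = 0.662 V.

V_out ≈ 0.662 V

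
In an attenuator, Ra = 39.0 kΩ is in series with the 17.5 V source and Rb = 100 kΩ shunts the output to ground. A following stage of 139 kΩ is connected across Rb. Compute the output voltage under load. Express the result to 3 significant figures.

The load sits in parallel with Rb: Rb‖R_L = (100 × 139) / (100 + 139) = 58.16 kΩ.
V_out = 17.5 × 58.16 / (39.0 + 58.16) = 17.5 × 58.16/97.16 = 10.5 V.

V_out ≈ 10.5 V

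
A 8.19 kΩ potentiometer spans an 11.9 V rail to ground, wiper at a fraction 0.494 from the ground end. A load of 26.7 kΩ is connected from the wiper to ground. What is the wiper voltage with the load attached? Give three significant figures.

V ≈ 5.46 V

The wiper splits the pot into (1−α)R = 4.144 kΩ above and αR = 4.046 kΩ below.
Lower section ‖ load = 3.513 kΩ.
V_wiper = 11.9 × 3.513/(4.144 + 3.513) = 5.46 V.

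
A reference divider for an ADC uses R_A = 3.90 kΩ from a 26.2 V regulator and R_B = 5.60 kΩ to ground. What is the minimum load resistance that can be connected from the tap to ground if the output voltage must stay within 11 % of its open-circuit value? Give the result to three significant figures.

Output resistance R_th = R_A‖R_B = (3.90 × 5.60)/9.500 = 2.299 kΩ.
The fractional drop is R_th/(R_th + R_L); requiring this ≤ 0.110 gives R_L ≥ R_th(1/0.110 − 1) = 2.299 × 8.091 = 18.6 kΩ.

R_L(min) ≈ 18.6 kΩ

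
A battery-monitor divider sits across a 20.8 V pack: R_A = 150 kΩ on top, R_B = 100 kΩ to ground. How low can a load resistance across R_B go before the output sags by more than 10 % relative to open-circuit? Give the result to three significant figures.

Output resistance R_th = R_A‖R_B = (150 × 100)/250.0 = 60.00 kΩ.
The fractional drop is R_th/(R_th + R_L); requiring this ≤ 0.100 gives R_L ≥ R_th(1/0.100 − 1) = 60.00 × 9.000 = 540 kΩ.

R_L(min) ≈ 540 kΩ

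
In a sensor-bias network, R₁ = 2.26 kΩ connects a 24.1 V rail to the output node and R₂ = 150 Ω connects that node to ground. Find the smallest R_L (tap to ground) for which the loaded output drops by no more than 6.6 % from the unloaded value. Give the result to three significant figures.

Output resistance R_th = R₁‖R₂ = (2260 × 150)/2410 = 140.7 Ω.
The fractional drop is R_th/(R_th + R_L); requiring this ≤ 0.0660 gives R_L ≥ R_th(1/0.0660 − 1) = 140.7 × 14.15 = 1.99 kΩ.

R_L(min) ≈ 1.99 kΩ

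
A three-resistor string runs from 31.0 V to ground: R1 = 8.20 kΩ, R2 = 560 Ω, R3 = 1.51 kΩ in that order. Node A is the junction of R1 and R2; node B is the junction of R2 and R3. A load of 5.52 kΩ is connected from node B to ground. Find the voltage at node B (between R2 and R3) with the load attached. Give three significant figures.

V ≈ 3.70 V

At node B, R3 is in parallel with the load: R3‖R_L = 1186 Ω.
Below node A the resistance is R2 + (R3‖R_L) = 1746 Ω, so V_A = 31.0 × 1746/9946 = 5.441 V.
Then V_B = V_A × (R3‖R_L)/(R2 + R3‖R_L) = 5.441 × 1186/1746 = 3.70 V.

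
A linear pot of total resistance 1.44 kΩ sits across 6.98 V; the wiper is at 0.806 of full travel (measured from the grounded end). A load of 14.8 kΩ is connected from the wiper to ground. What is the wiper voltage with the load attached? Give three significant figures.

The wiper splits the pot into (1−α)R = 279.4 Ω above and αR = 1161 Ω below.
Lower section ‖ load = 1076 Ω.
V_wiper = 6.98 × 1076/(279.4 + 1076) = 5.54 V.

V ≈ 5.54 V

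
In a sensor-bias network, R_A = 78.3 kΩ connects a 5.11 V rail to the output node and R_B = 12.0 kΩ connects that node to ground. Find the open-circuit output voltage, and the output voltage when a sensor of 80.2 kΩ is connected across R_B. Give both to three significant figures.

Unloaded: 0.679 V; loaded: 0.601 V

Open-circuit: V = 5.11 × 12.0/(78.3 + 12.0) = 0.679 V.
With the load, R_B becomes R_B‖R_L = 10.44 kΩ, so V = 5.11 × 10.44/88.74 = 0.601 V.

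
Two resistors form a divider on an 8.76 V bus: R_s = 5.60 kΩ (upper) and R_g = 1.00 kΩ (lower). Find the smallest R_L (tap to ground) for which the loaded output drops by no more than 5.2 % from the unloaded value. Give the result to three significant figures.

R_L(min) ≈ 15.5 kΩ

Output resistance R_th = R_s‖R_g = (5600 × 1000)/6600 = 848.5 Ω.
The fractional drop is R_th/(R_th + R_L); requiring this ≤ 0.0520 gives R_L ≥ R_th(1/0.0520 − 1) = 848.5 × 18.23 = 15.5 kΩ.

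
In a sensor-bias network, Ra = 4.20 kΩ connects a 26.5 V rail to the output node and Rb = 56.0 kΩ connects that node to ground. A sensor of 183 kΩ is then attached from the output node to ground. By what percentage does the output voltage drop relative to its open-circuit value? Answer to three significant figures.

The divider's output (Thévenin) resistance is Ra‖Rb = 3.907 kΩ.
Fractional drop under load = R_th/(R_th + R_L) = 3.907 / (3.907 + 183) = 0.02090.
So the output falls by 2.09 %.

2.09 %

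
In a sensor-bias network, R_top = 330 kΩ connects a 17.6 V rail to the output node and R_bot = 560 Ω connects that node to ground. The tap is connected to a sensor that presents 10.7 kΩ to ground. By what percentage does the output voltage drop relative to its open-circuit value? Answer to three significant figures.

4.97 %

The divider's output (Thévenin) resistance is R_top‖R_bot = 559.1 Ω.
Fractional drop under load = R_th/(R_th + R_L) = 559.1 / (559.1 + 10700) = 0.04965.
So the output falls by 4.97 %.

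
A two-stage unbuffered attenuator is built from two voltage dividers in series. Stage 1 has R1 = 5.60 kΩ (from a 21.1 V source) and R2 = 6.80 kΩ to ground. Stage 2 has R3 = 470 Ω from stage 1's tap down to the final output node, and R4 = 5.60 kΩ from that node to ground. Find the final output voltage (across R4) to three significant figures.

Stage 2 presents R3+R4 = 6070 Ω as a load on stage 1's tap.
Stage 1's lower leg becomes R2‖(R3+R4) = 3207 Ω, so V_mid = 21.1 × 3207/8807 = 7.684 V.
Stage 2 is itself unloaded: V_out = V_mid × R4/(R3+R4) = 7.684 × 5600/6070 = 7.09 V.

V_out ≈ 7.09 V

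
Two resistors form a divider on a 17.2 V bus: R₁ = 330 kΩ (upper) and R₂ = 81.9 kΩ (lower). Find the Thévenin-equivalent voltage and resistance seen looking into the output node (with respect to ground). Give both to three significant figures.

V_th is the open-circuit tap voltage: 17.2 × 81.9/(330 + 81.9) = 3.42 V.
With the supply zeroed, R₁ and R₂ appear in parallel from the tap: R_th = R₁‖R₂ = (330 × 81.9)/411.9 = 65.6 kΩ.

V_th = 3.42 V, R_th = 65.6 kΩ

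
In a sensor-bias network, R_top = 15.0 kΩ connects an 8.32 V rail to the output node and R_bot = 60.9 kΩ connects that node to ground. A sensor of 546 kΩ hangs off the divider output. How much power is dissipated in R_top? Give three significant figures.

Total resistance from the source is R_top + (R_bot‖R_L) = 69.79 kΩ, so I = 8.32/69.79 kΩ = 0.1192 mA.
P = I²·R_top = (0.1192 mA)² × 15.0 kΩ = 0.213 mW.

P ≈ 0.213 mW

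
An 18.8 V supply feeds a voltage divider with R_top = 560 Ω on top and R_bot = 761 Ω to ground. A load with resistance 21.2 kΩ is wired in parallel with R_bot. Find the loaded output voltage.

V_out ≈ 10.7 V

The load sits in parallel with R_bot: R_bot‖R_L = (761 × 21200) / (761 + 21200) = 734.6 Ω.
V_out = 18.8 × 734.6 / (560 + 734.6) = 18.8 × 734.6/1295 = 10.7 V.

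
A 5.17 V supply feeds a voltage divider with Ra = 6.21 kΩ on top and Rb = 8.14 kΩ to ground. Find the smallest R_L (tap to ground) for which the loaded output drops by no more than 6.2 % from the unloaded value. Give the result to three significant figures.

Output resistance R_th = Ra‖Rb = (6.21 × 8.14)/14.35 = 3.523 kΩ.
The fractional drop is R_th/(R_th + R_L); requiring this ≤ 0.0620 gives R_L ≥ R_th(1/0.0620 − 1) = 3.523 × 15.13 = 53.3 kΩ.

R_L(min) ≈ 53.3 kΩ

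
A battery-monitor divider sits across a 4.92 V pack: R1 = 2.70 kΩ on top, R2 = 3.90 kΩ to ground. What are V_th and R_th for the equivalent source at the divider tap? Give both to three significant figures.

V_th = 2.91 V, R_th = 1.60 kΩ

V_th is the open-circuit tap voltage: 4.92 × 3.90/(2.70 + 3.90) = 2.91 V.
With the supply zeroed, R1 and R2 appear in parallel from the tap: R_th = R1‖R2 = (2.70 × 3.90)/6.600 = 1.60 kΩ.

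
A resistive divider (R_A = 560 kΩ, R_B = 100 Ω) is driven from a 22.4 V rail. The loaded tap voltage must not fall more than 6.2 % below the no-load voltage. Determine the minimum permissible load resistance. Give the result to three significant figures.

Output resistance R_th = R_A‖R_B = (560000 × 100)/560100 = 99.98 Ω.
The fractional drop is R_th/(R_th + R_L); requiring this ≤ 0.0620 gives R_L ≥ R_th(1/0.0620 − 1) = 99.98 × 15.13 = 1.51 kΩ.

R_L(min) ≈ 1.51 kΩ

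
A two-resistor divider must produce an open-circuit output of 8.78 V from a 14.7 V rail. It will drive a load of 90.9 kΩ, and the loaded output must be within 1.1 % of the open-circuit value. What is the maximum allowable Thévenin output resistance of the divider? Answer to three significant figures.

Loading drop = R_th/(R_th + R_L) ≤ 0.0110, so R_th ≤ R_L · ε/(1−ε) = 90.9 kΩ × 0.0110/0.9890 = 1.01 kΩ.
(Any R1, R2 with R2/(R1+R2) = 0.597 and R1‖R2 ≤ 1.01 kΩ will meet the spec.)

R_th ≤ 1.01 kΩ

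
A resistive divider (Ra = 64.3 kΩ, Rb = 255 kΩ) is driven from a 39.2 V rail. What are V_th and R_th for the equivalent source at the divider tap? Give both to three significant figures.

V_th is the open-circuit tap voltage: 39.2 × 255/(64.3 + 255) = 31.3 V.
With the supply zeroed, Ra and Rb appear in parallel from the tap: R_th = Ra‖Rb = (64.3 × 255)/319.3 = 51.4 kΩ.

V_th = 31.3 V, R_th = 51.4 kΩ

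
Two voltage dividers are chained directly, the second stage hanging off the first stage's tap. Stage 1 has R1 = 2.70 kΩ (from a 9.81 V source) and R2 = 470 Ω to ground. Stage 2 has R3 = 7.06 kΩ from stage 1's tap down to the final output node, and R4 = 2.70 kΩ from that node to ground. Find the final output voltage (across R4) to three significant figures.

V_out ≈ 0.387 V

Stage 2 presents R3+R4 = 9760 Ω as a load on stage 1's tap.
Stage 1's lower leg becomes R2‖(R3+R4) = 448.4 Ω, so V_mid = 9.81 × 448.4/3148 = 1.397 V.
Stage 2 is itself unloaded: V_out = V_mid × R4/(R3+R4) = 1.397 × 2700/9760 = 0.387 V.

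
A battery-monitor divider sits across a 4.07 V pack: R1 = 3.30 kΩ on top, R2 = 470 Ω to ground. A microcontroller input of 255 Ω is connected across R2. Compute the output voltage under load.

V_out ≈ 0.194 V

The load sits in parallel with R2: R2‖R_L = (470 × 255) / (470 + 255) = 165.3 Ω.
V_out = 4.07 × 165.3 / (3300 + 165.3) = 4.07 × 165.3/3465 = 0.194 V.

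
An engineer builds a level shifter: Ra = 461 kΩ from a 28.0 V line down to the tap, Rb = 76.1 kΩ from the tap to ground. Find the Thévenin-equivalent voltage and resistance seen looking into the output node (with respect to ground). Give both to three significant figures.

V_th = 3.97 V, R_th = 65.3 kΩ

V_th is the open-circuit tap voltage: 28.0 × 76.1/(461 + 76.1) = 3.97 V.
With the supply zeroed, Ra and Rb appear in parallel from the tap: R_th = Ra‖Rb = (461 × 76.1)/537.1 = 65.3 kΩ.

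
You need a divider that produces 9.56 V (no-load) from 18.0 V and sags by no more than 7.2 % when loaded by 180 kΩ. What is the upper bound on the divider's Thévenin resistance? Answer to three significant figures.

Loading drop = R_th/(R_th + R_L) ≤ 0.0720, so R_th ≤ R_L · ε/(1−ε) = 180 kΩ × 0.0720/0.9280 = 14.0 kΩ.
(Any R1, R2 with R2/(R1+R2) = 0.531 and R1‖R2 ≤ 14.0 kΩ will meet the spec.)

R_th ≤ 14.0 kΩ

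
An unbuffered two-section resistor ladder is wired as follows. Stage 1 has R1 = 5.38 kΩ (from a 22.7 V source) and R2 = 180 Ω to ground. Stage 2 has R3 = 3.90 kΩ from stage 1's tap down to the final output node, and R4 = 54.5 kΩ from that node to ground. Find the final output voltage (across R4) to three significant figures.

Stage 2 presents R3+R4 = 58400 Ω as a load on stage 1's tap.
Stage 1's lower leg becomes R2‖(R3+R4) = 179.4 Ω, so V_mid = 22.7 × 179.4/5559 = 0.7327 V.
Stage 2 is itself unloaded: V_out = V_mid × R4/(R3+R4) = 0.7327 × 54500/58400 = 0.684 V.

V_out ≈ 0.684 V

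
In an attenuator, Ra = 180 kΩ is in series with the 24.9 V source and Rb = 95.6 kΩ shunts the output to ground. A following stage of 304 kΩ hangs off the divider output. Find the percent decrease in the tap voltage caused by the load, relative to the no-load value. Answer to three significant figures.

17.0 %

The divider's output (Thévenin) resistance is Ra‖Rb = 62.44 kΩ.
Fractional drop under load = R_th/(R_th + R_L) = 62.44 / (62.44 + 304) = 0.1704.
So the output falls by 17.0 %.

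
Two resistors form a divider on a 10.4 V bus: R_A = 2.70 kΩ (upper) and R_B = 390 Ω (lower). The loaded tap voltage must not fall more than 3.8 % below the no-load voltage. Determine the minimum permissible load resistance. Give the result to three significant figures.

R_L(min) ≈ 8.63 kΩ

Output resistance R_th = R_A‖R_B = (2700 × 390)/3090 = 340.8 Ω.
The fractional drop is R_th/(R_th + R_L); requiring this ≤ 0.0380 gives R_L ≥ R_th(1/0.0380 − 1) = 340.8 × 25.32 = 8.63 kΩ.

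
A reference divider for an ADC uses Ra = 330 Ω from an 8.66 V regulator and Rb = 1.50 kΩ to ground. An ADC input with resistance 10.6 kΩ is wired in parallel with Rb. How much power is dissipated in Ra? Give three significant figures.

P ≈ 9.16 mW

Total resistance from the source is Ra + (Rb‖R_L) = 1644 Ω, so I = 8.66/1644 Ω = 5.267 mA.
P = I²·Ra = (5.267 mA)² × 330 Ω = 9.16 mW.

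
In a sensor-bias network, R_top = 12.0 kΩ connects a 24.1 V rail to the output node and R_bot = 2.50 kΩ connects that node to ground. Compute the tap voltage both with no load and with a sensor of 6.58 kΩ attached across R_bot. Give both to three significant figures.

Unloaded: 4.16 V; loaded: 3.16 V

Open-circuit: V = 24.1 × 2.50/(12.0 + 2.50) = 4.16 V.
With the load, R_bot becomes R_bot‖R_L = 1.812 kΩ, so V = 24.1 × 1.812/13.81 = 3.16 V.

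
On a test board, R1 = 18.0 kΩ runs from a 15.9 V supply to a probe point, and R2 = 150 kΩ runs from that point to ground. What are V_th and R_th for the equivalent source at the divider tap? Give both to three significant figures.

V_th is the open-circuit tap voltage: 15.9 × 150/(18.0 + 150) = 14.2 V.
With the supply zeroed, R1 and R2 appear in parallel from the tap: R_th = R1‖R2 = (18.0 × 150)/168.0 = 16.1 kΩ.

V_th = 14.2 V, R_th = 16.1 kΩ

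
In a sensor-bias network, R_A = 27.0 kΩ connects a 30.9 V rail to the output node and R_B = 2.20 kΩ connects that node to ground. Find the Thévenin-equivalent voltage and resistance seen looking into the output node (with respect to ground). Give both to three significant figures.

V_th is the open-circuit tap voltage: 30.9 × 2.20/(27.0 + 2.20) = 2.33 V.
With the supply zeroed, R_A and R_B appear in parallel from the tap: R_th = R_A‖R_B = (27.0 × 2.20)/29.20 = 2.03 kΩ.

V_th = 2.33 V, R_th = 2.03 kΩ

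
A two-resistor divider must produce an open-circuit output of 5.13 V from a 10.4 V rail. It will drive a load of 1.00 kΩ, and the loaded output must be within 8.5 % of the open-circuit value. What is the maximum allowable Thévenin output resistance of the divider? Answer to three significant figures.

R_th ≤ 92.9 Ω

Loading drop = R_th/(R_th + R_L) ≤ 0.0850, so R_th ≤ R_L · ε/(1−ε) = 1.00 kΩ × 0.0850/0.9150 = 92.9 Ω.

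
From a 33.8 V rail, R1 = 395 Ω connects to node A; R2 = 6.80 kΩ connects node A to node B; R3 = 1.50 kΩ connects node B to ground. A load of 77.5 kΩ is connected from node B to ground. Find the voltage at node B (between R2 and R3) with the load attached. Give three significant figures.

At node B, R3 is in parallel with the load: R3‖R_L = 1472 Ω.
Below node A the resistance is R2 + (R3‖R_L) = 8272 Ω, so V_A = 33.8 × 8272/8667 = 32.26 V.
Then V_B = V_A × (R3‖R_L)/(R2 + R3‖R_L) = 32.26 × 1472/8272 = 5.74 V.

V ≈ 5.74 V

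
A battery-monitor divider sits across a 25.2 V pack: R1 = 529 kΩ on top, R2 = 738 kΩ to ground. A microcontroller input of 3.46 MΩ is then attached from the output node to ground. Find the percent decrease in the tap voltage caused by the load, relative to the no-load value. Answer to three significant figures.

8.18 %

Unloaded V = 25.2 × 738/1267 = 14.678 V.
Loaded: R2‖R_L = 608.3 kΩ, giving V = 25.2 × 608.3/1137 = 13.478 V.
Drop = (14.678 − 13.478) / 14.678 = 8.18 %.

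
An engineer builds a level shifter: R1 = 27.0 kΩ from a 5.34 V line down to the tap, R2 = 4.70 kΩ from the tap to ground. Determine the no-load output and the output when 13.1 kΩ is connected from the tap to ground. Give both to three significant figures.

Open-circuit: V = 5.34 × 4.70/(27.0 + 4.70) = 0.792 V.
With the load, R2 becomes R2‖R_L = 3.459 kΩ, so V = 5.34 × 3.459/30.46 = 0.606 V.

Unloaded: 0.792 V; loaded: 0.606 V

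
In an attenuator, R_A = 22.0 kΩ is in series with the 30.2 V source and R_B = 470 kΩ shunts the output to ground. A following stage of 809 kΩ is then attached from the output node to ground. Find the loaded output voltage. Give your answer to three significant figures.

V_out ≈ 28.1 V

The load sits in parallel with R_B: R_B‖R_L = (470 × 809) / (470 + 809) = 297.3 kΩ.
V_out = 30.2 × 297.3 / (22.0 + 297.3) = 30.2 × 297.3/319.3 = 28.1 V.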